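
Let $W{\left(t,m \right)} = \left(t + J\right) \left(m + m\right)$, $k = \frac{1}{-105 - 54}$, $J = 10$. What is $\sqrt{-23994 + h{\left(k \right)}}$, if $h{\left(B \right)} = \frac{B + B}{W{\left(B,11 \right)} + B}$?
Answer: $\frac{2 i \sqrt{7330118123705}}{34957} \approx 154.9 i$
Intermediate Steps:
$k = - \frac{1}{159}$ ($k = \frac{1}{-159} = - \frac{1}{159} \approx -0.0062893$)
$W{\left(t,m \right)} = 2 m \left(10 + t\right)$ ($W{\left(t,m \right)} = \left(t + 10\right) \left(m + m\right) = \left(10 + t\right) 2 m = 2 m \left(10 + t\right)$)
$h{\left(B \right)} = \frac{2 B}{220 + 23 B}$ ($h{\left(B \right)} = \frac{B + B}{2 \cdot 11 \left(10 + B\right) + B} = \frac{2 B}{\left(220 + 22 B\right) + B} = \frac{2 B}{220 + 23 B}$)
$\sqrt{-23994 + h{\left(k \right)}} = \sqrt{-23994 + 2 \left(- \frac{1}{159}\right) \frac{1}{220 + 23 \left(- \frac{1}{159}\right)}} = \sqrt{-23994 + 2 \left(- \frac{1}{159}\right) \frac{1}{220 - \frac{23}{159}}} = \sqrt{-23994 + 2 \left(- \frac{1}{159}\right) \frac{1}{\frac{34957}{159}}} = \sqrt{-23994 + 2 \left(- \frac{1}{159}\right) \frac{159}{34957}} = \sqrt{-23994 - \frac{2}{34957}} = \sqrt{- \frac{838758260}{34957}} = \frac{2 i \sqrt{7330118123705}}{34957}$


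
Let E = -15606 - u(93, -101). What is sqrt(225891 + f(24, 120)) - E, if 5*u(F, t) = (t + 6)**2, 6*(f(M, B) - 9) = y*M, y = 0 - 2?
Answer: 17411 + 2*sqrt(56473) ≈ 17886.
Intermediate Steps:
y = -2
f(M, B) = 9 - M/3 (f(M, B) = 9 + (-2*M)/6 = 9 - M/3)
u(F, t) = (6 + t)**2/5 (u(F, t) = (t + 6)**2/5 = (6 + t)**2/5)
E = -17411 (E = -15606 - (6 - 101)**2/5 = -15606 - (-95)**2/5 = -15606 - 9025/5 = -15606 - 1*1805 = -15606 - 1805 = -17411)
sqrt(225891 + f(24, 120)) - E = sqrt(225891 + (9 - 1/3*24)) - 1*(-17411) = sqrt(225891 + (9 - 8)) + 17411 = sqrt(225891 + 1) + 17411 = sqrt(225892) + 17411 = 2*sqrt(56473) + 17411 = 17411 + 2*sqrt(56473)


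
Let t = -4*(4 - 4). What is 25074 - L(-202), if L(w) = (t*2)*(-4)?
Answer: 25074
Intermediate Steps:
t = 0 (t = -4*0 = 0)
L(w) = 0 (L(w) = (0*2)*(-4) = 0*(-4) = 0)
25074 - L(-202) = 25074 - 1*0 = 25074 + 0 = 25074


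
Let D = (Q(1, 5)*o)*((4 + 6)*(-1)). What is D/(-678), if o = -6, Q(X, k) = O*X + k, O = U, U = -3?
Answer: -20/113 ≈ -0.17699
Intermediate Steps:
O = -3
Q(X, k) = k - 3*X (Q(X, k) = -3*X + k = k - 3*X)
D = 120 (D = ((5 - 3*1)*(-6))*((4 + 6)*(-1)) = ((5 - 3)*(-6))*(10*(-1)) = (2*(-6))*(-10) = -12*(-10) = 120)
D/(-678) = 120/(-678) = 120*(-1/678) = -20/113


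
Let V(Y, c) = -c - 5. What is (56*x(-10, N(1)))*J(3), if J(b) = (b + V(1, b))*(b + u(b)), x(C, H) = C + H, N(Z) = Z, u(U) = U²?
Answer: 30240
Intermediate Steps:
V(Y, c) = -5 - c
J(b) = -5*b - 5*b² (J(b) = (b + (-5 - b))*(b + b²) = -5*(b + b²) = -5*b - 5*b²)
(56*x(-10, N(1)))*J(3) = (56*(-10 + 1))*(5*3*(-1 - 1*3)) = (56*(-9))*(5*3*(-1 - 3)) = -2520*3*(-4) = -504*(-60) = 30240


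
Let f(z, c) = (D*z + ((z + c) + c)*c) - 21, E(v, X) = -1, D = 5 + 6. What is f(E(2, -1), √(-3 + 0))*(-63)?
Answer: 2394 + 63*I*√3 ≈ 2394.0 + 109.12*I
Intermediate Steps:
D = 11
f(z, c) = -21 + 11*z + c*(z + 2*c) (f(z, c) = (11*z + ((z + c) + c)*c) - 21 = (11*z + ((c + z) + c)*c) - 21 = (11*z + (z + 2*c)*c) - 21 = (11*z + c*(z + 2*c)) - 21 = -21 + 11*z + c*(z + 2*c))
f(E(2, -1), √(-3 + 0))*(-63) = (-21 + 2*(√(-3 + 0))² + 11*(-1) + √(-3 + 0)*(-1))*(-63) = (-21 + 2*(√(-3))² - 11 + √(-3)*(-1))*(-63) = (-21 + 2*(I*√3)² - 11 + (I*√3)*(-1))*(-63) = (-21 + 2*(-3) - 11 - I*√3)*(-63) = (-21 - 6 - 11 - I*√3)*(-63) = (-38 - I*√3)*(-63) = 2394 + 63*I*√3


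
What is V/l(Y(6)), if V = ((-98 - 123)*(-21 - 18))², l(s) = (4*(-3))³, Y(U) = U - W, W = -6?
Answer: -8254129/192 ≈ -42990.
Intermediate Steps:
Y(U) = 6 + U (Y(U) = U - 1*(-6) = U + 6 = 6 + U)
l(s) = -1728 (l(s) = (-12)³ = -1728)
V = 74287161 (V = (-221*(-39))² = 8619² = 74287161)
V/l(Y(6)) = 74287161/(-1728) = 74287161*(-1/1728) = -8254129/192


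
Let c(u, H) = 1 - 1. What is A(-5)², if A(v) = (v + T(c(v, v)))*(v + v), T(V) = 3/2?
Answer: 1225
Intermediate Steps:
c(u, H) = 0
T(V) = 3/2 (T(V) = 3*(½) = 3/2)
A(v) = 2*v*(3/2 + v) (A(v) = (v + 3/2)*(v + v) = (3/2 + v)*(2*v) = 2*v*(3/2 + v))
A(-5)² = (-5*(3 + 2*(-5)))² = (-5*(3 - 10))² = (-5*(-7))² = 35² = 1225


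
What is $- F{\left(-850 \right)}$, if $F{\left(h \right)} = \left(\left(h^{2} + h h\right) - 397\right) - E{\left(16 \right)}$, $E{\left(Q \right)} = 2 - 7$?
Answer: $-1444608$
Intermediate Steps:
$E{\left(Q \right)} = -5$ ($E{\left(Q \right)} = 2 - 7 = -5$)
$F{\left(h \right)} = -392 + 2 h^{2}$ ($F{\left(h \right)} = \left(\left(h^{2} + h h\right) - 397\right) - -5 = \left(\left(h^{2} + h^{2}\right) - 397\right) + 5 = \left(2 h^{2} - 397\right) + 5 = \left(-397 + 2 h^{2}\right) + 5 = -392 + 2 h^{2}$)
$- F{\left(-850 \right)} = - (-392 + 2 \left(-850\right)^{2}) = - (-392 + 2 \cdot 722500) = - (-392 + 1445000) = \left(-1\right) 1444608 = -1444608$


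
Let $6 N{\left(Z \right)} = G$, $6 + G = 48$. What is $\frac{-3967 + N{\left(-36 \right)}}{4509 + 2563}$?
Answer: $- \frac{495}{884} \approx -0.55995$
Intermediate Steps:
$G = 42$ ($G = -6 + 48 = 42$)
$N{\left(Z \right)} = 7$ ($N{\left(Z \right)} = \frac{1}{6} \cdot 42 = 7$)
$\frac{-3967 + N{\left(-36 \right)}}{4509 + 2563} = \frac{-3967 + 7}{4509 + 2563} = - \frac{3960}{7072} = \left(-3960\right) \frac{1}{7072} = - \frac{495}{884}$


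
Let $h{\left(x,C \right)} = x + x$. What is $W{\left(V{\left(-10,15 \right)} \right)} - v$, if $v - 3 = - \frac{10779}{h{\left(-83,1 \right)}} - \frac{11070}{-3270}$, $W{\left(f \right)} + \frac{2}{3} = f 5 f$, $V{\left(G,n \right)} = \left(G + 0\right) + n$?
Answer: $\frac{2877721}{54282} \approx 53.014$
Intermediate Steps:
$V{\left(G,n \right)} = G + n$
$W{\left(f \right)} = - \frac{2}{3} + 5 f^{2}$ ($W{\left(f \right)} = - \frac{2}{3} + f 5 f = - \frac{2}{3} + 5 f f = - \frac{2}{3} + 5 f^{2}$)
$h{\left(x,C \right)} = 2 x$
$v = \frac{1290447}{18094}$ ($v = 3 - \left(- \frac{10779}{166} - \frac{369}{109}\right) = 3 - \left(- \frac{369}{109} + \frac{10779}{-166}\right) = 3 + \left(\left(-10779\right) \left(- \frac{1}{166}\right) + \frac{369}{109}\right) = 3 + \left(\frac{10779}{166} + \frac{369}{109}\right) = 3 + \frac{1236165}{18094} = \frac{1290447}{18094} \approx 71.319$)
$W{\left(V{\left(-10,15 \right)} \right)} - v = \left(- \frac{2}{3} + 5 \left(-10 + 15\right)^{2}\right) - \frac{1290447}{18094} = \left(- \frac{2}{3} + 5 \cdot 5^{2}\right) - \frac{1290447}{18094} = \left(- \frac{2}{3} + 5 \cdot 25\right) - \frac{1290447}{18094} = \left(- \frac{2}{3} + 125\right) - \frac{1290447}{18094} = \frac{373}{3} - \frac{1290447}{18094} = \frac{2877721}{54282}$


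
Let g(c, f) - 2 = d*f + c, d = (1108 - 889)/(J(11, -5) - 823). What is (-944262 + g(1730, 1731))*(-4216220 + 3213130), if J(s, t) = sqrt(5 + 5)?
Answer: 213559689070336510/225773 + 126753461670*sqrt(10)/225773 ≈ 9.4591e+11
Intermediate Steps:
J(s, t) = sqrt(10)
d = 219/(-823 + sqrt(10)) (d = (1108 - 889)/(sqrt(10) - 823) = 219/(-823 + sqrt(10)) ≈ -0.26713)
g(c, f) = 2 + c + f*(-60079/225773 - 73*sqrt(10)/225773) (g(c, f) = 2 + ((-60079/225773 - 73*sqrt(10)/225773)*f + c) = 2 + (f*(-60079/225773 - 73*sqrt(10)/225773) + c) = 2 + (c + f*(-60079/225773 - 73*sqrt(10)/225773)) = 2 + c + f*(-60079/225773 - 73*sqrt(10)/225773))
(-944262 + g(1730, 1731))*(-4216220 + 3213130) = (-944262 + (2 + 1730 - 60079/225773*1731 - 73/225773*1731*sqrt(10)))*(-4216220 + 3213130) = (-944262 + (2 + 1730 - 103996749/225773 - 126363*sqrt(10)/225773))*(-1003090) = (-944262 + (287042087/225773 - 126363*sqrt(10)/225773))*(-1003090) = (-212901822439/225773 - 126363*sqrt(10)/225773)*(-1003090) = 213559689070336510/225773 + 126753461670*sqrt(10)/225773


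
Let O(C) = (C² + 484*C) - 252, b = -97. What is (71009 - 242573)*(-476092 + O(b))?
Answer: 88163823012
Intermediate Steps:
O(C) = -252 + C² + 484*C
(71009 - 242573)*(-476092 + O(b)) = (71009 - 242573)*(-476092 + (-252 + (-97)² + 484*(-97))) = -171564*(-476092 + (-252 + 9409 - 46948)) = -171564*(-476092 - 37791) = -171564*(-513883) = 88163823012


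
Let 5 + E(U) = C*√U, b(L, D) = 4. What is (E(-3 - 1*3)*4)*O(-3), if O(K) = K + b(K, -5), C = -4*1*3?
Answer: -20 - 48*I*√6 ≈ -20.0 - 117.58*I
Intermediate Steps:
C = -12 (C = -4*3 = -12)
O(K) = 4 + K (O(K) = K + 4 = 4 + K)
E(U) = -5 - 12*√U
(E(-3 - 1*3)*4)*O(-3) = ((-5 - 12*√(-3 - 1*3))*4)*(4 - 3) = ((-5 - 12*√(-3 - 3))*4)*1 = ((-5 - 12*I*√6)*4)*1 = (-20 - 48*I*√6)*1 = -20 - 48*I*√6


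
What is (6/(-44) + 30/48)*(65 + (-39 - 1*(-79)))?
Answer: 4515/88 ≈ 51.307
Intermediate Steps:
(6/(-44) + 30/48)*(65 + (-39 - 1*(-79))) = (6*(-1/44) + 30*(1/48))*(65 + (-39 + 79)) = (-3/22 + 5/8)*(65 + 40) = (43/88)*105 = 4515/88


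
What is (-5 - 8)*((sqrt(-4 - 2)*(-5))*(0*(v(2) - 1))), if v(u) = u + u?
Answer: 0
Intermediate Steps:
v(u) = 2*u
(-5 - 8)*((sqrt(-4 - 2)*(-5))*(0*(v(2) - 1))) = (-5 - 8)*((sqrt(-4 - 2)*(-5))*(0*(2*2 - 1))) = -13*sqrt(-6)*(-5)*0*(4 - 1) = -13*(I*sqrt(6))*(-5)*0*3 = -13*(-5*I*sqrt(6))*0 = -13*0 = 0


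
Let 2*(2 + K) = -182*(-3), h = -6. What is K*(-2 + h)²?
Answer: 17344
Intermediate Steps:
K = 271 (K = -2 + (-182*(-3))/2 = -2 + (½)*546 = -2 + 273 = 271)
K*(-2 + h)² = 271*(-2 - 6)² = 271*(-8)² = 271*64 = 17344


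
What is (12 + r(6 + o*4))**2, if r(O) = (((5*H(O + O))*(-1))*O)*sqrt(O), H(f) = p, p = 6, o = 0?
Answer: 194544 - 4320*sqrt(6) ≈ 1.8396e+5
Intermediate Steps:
H(f) = 6
r(O) = -30*O**(3/2) (r(O) = (((5*6)*(-1))*O)*sqrt(O) = ((30*(-1))*O)*sqrt(O) = (-30*O)*sqrt(O) = -30*O**(3/2))
(12 + r(6 + o*4))**2 = (12 - 30*(6 + 0*4)**(3/2))**2 = (12 - 30*(6 + 0)**(3/2))**2 = (12 - 180*sqrt(6))**2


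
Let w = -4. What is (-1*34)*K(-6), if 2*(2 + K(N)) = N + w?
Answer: 238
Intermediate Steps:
K(N) = -4 + N/2 (K(N) = -2 + (N - 4)/2 = -2 + (-4 + N)/2 = -2 + (-2 + N/2) = -4 + N/2)
(-1*34)*K(-6) = (-1*34)*(-4 + (½)*(-6)) = -34*(-4 - 3) = -34*(-7) = 238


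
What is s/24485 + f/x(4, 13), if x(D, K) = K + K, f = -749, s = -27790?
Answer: -3812361/127322 ≈ -29.943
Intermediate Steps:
x(D, K) = 2*K
s/24485 + f/x(4, 13) = -27790/24485 - 749/(2*13) = -27790*1/24485 - 749/26 = -5558/4897 - 749*1/26 = -5558/4897 - 749/26 = -3812361/127322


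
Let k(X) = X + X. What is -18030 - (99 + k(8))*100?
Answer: -29530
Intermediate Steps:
k(X) = 2*X
-18030 - (99 + k(8))*100 = -18030 - (99 + 2*8)*100 = -18030 - (99 + 16)*100 = -18030 - 115*100 = -18030 - 1*11500 = -18030 - 11500 = -29530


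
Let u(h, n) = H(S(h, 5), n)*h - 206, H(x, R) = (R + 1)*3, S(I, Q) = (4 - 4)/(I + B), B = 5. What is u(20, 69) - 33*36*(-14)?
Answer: 20626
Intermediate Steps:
S(I, Q) = 0 (S(I, Q) = (4 - 4)/(I + 5) = 0/(5 + I) = 0)
H(x, R) = 3 + 3*R (H(x, R) = (1 + R)*3 = 3 + 3*R)
u(h, n) = -206 + h*(3 + 3*n) (u(h, n) = (3 + 3*n)*h - 206 = h*(3 + 3*n) - 206 = -206 + h*(3 + 3*n))
u(20, 69) - 33*36*(-14) = (-206 + 3*20*(1 + 69)) - 33*36*(-14) = (-206 + 3*20*70) - 1188*(-14) = (-206 + 4200) + 16632 = 3994 + 16632 = 20626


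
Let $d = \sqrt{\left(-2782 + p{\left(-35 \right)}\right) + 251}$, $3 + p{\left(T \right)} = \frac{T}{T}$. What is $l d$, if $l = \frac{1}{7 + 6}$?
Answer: $\frac{i \sqrt{2533}}{13} \approx 3.8715 i$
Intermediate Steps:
$p{\left(T \right)} = -2$ ($p{\left(T \right)} = -3 + \frac{T}{T} = -3 + 1 = -2$)
$l = \frac{1}{13} \approx 0.076923$
$d = i \sqrt{2533}$ ($d = \sqrt{\left(-2782 - 2\right) + 251} = \sqrt{-2784 + 251} = \sqrt{-2533} = i \sqrt{2533} \approx 50.329 i$)
$l d = \frac{i \sqrt{2533}}{13}$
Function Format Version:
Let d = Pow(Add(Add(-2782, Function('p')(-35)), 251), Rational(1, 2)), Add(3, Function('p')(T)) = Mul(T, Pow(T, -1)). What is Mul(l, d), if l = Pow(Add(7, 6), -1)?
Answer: Mul(Rational(1, 13), I, Pow(2533, Rational(1, 2))) ≈ Mul(3.8715, I)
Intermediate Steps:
Function('p')(T) = -2 (Function('p')(T) = Add(-3, Mul(T, Pow(T, -1))) = Add(-3, 1) = -2)
l = Rational(1, 13) (l = Pow(13, -1) = Rational(1, 13) ≈ 0.076923)
d = Mul(I, Pow(2533, Rational(1, 2))) (d = Pow(Add(Add(-2782, -2), 251), Rational(1, 2)) = Pow(Add(-2784, 251), Rational(1, 2)) = Pow(-2533, Rational(1, 2)) = Mul(I, Pow(2533, Rational(1, 2))) ≈ Mul(50.329, I))
Mul(l, d) = Mul(Rational(1, 13), Mul(I, Pow(2533, Rational(1, 2)))) = Mul(Rational(1, 13), I, Pow(2533, Rational(1, 2)))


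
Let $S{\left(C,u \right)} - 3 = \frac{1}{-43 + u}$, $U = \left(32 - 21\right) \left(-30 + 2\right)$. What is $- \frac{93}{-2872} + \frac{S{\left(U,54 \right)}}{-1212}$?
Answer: $\frac{285557}{9572376} \approx 0.029831$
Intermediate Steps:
$U = -308$ ($U = 11 \left(-28\right) = -308$)
$S{\left(C,u \right)} = 3 + \frac{1}{-43 + u}$
$- \frac{93}{-2872} + \frac{S{\left(U,54 \right)}}{-1212} = - \frac{93}{-2872} + \frac{\frac{1}{-43 + 54} \left(-128 + 3 \cdot 54\right)}{-1212} = \left(-93\right) \left(- \frac{1}{2872}\right) + \frac{-128 + 162}{11} \left(- \frac{1}{1212}\right) = \frac{93}{2872} + \frac{1}{11} \cdot 34 \left(- \frac{1}{1212}\right) = \frac{93}{2872} + \frac{34}{11} \left(- \frac{1}{1212}\right) = \frac{93}{2872} - \frac{17}{6666} = \frac{285557}{9572376}$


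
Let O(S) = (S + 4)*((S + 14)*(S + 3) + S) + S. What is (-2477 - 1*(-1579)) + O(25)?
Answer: 31520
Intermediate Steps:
O(S) = S + (4 + S)*(S + (3 + S)*(14 + S)) (O(S) = (4 + S)*((14 + S)*(3 + S) + S) + S = (4 + S)*((3 + S)*(14 + S) + S) + S = (4 + S)*(S + (3 + S)*(14 + S)) + S = S + (4 + S)*(S + (3 + S)*(14 + S)))
(-2477 - 1*(-1579)) + O(25) = (-2477 - 1*(-1579)) + (168 + 25³ + 22*25² + 115*25) = (-2477 + 1579) + (168 + 15625 + 22*625 + 2875) = -898 + (168 + 15625 + 13750 + 2875) = -898 + 32418 = 31520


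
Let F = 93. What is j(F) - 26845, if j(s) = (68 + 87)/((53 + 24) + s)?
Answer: -912699/34 ≈ -26844.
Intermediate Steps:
j(s) = 155/(77 + s)
j(F) - 26845 = 155/(77 + 93) - 26845 = 155/170 - 26845 = 155*(1/170) - 26845 = 31/34 - 26845 = -912699/34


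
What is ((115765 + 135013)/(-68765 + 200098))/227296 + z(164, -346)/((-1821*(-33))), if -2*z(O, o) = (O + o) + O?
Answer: 15762955137/99659117798768 ≈ 0.00015817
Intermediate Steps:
z(O, o) = -O - o/2 (z(O, o) = -((O + o) + O)/2 = -(o + 2*O)/2 = -O - o/2)
((115765 + 135013)/(-68765 + 200098))/227296 + z(164, -346)/((-1821*(-33))) = ((115765 + 135013)/(-68765 + 200098))/227296 + (-1*164 - ½*(-346))/((-1821*(-33))) = (250778/131333)*(1/227296) + (-164 + 173)/60093 = (250778*(1/131333))*(1/227296) + 9*(1/60093) = (250778/131333)*(1/227296) + 1/6677 = 125389/14925732784 + 1/6677 = 15762955137/99659117798768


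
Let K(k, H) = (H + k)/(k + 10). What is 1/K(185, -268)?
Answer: -195/83 ≈ -2.3494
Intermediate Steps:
K(k, H) = (H + k)/(10 + k)
1/K(185, -268) = 1/((-268 + 185)/(10 + 185)) = 1/(-83/195) = -195/83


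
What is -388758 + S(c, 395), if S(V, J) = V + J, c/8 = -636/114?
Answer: -7379745/19 ≈ -3.8841e+5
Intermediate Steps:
c = -848/19 (c = 8*(-636/114) = 8*(-636*1/114) = 8*(-106/19) = -848/19 ≈ -44.632)
S(V, J) = J + V
-388758 + S(c, 395) = -388758 + (395 - 848/19) = -388758 + 6657/19 = -7379745/19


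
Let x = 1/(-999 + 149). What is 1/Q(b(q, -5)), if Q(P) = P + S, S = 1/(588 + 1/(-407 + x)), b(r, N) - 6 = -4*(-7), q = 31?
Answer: 203418338/6916569443 ≈ 0.029410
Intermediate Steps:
x = -1/850 (x = 1/(-850) = -1/850 ≈ -0.0011765)
b(r, N) = 34 (b(r, N) = 6 - 4*(-7) = 6 + 28 = 34)
S = 345951/203418338 (S = 1/(588 + 1/(-407 - 1/850)) = 1/(588 + 1/(-345951/850)) = 1/(588 - 850/345951) = 1/(203418338/345951) = 345951/203418338 ≈ 0.0017007)
Q(P) = 345951/203418338 + P (Q(P) = P + 345951/203418338 = 345951/203418338 + P)
1/Q(b(q, -5)) = 1/(345951/203418338 + 34) = 1/(6916569443/203418338) = 203418338/6916569443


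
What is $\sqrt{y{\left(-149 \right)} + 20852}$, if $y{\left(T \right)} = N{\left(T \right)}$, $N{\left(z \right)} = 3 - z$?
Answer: $2 \sqrt{5251} \approx 144.93$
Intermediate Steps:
$y{\left(T \right)} = 3 - T$
$\sqrt{y{\left(-149 \right)} + 20852} = \sqrt{\left(3 - -149\right) + 20852} = \sqrt{\left(3 + 149\right) + 20852} = \sqrt{152 + 20852} = \sqrt{21004} = 2 \sqrt{5251}$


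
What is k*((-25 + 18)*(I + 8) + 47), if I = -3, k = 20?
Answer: 240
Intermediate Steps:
k*((-25 + 18)*(I + 8) + 47) = 20*((-25 + 18)*(-3 + 8) + 47) = 20*(-7*5 + 47) = 20*(-35 + 47) = 20*12 = 240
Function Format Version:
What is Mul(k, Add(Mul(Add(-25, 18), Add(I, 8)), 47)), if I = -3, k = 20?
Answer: 240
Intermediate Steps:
Mul(k, Add(Mul(Add(-25, 18), Add(I, 8)), 47)) = Mul(20, Add(Mul(Add(-25, 18), Add(-3, 8)), 47)) = Mul(20, Add(Mul(-7, 5), 47)) = Mul(20, Add(-35, 47)) = Mul(20, 12) = 240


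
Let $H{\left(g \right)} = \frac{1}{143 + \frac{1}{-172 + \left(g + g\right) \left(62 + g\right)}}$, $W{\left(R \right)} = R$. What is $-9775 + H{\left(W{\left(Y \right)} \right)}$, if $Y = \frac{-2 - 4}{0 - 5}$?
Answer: $- \frac{709850217}{72619} \approx -9775.0$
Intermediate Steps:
$Y = \frac{6}{5}$ ($Y = - \frac{6}{-5} = \left(-6\right) \left(- \frac{1}{5}\right) = \frac{6}{5} \approx 1.2$)
$H{\left(g \right)} = \frac{1}{143 + \frac{1}{-172 + 2 g \left(62 + g\right)}}$
$-9775 + H{\left(W{\left(Y \right)} \right)} = -9775 + \frac{2 \left(-86 + \left(\frac{6}{5}\right)^{2} + 62 \cdot \frac{6}{5}\right)}{-24595 + 286 \left(\frac{6}{5}\right)^{2} + 17732 \cdot \frac{6}{5}} = -9775 + \frac{2 \left(-86 + \frac{36}{25} + \frac{372}{5}\right)}{-24595 + 286 \cdot \frac{36}{25} + \frac{106392}{5}} = -9775 + 2 \frac{1}{-24595 + \frac{10296}{25} + \frac{106392}{5}} \left(- \frac{254}{25}\right) = -9775 + 2 \frac{1}{- \frac{72619}{25}} \left(- \frac{254}{25}\right) = -9775 + 2 \left(- \frac{25}{72619}\right) \left(- \frac{254}{25}\right) = -9775 + \frac{508}{72619} = - \frac{709850217}{72619}$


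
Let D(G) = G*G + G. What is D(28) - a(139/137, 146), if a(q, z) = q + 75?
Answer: 100830/137 ≈ 735.99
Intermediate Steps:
D(G) = G + G² (D(G) = G² + G = G + G²)
a(q, z) = 75 + q
D(28) - a(139/137, 146) = 28*(1 + 28) - (75 + 139/137) = 28*29 - (75 + 139*(1/137)) = 812 - (75 + 139/137) = 812 - 1*10414/137 = 812 - 10414/137 = 100830/137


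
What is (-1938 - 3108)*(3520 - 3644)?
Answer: 625704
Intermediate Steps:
(-1938 - 3108)*(3520 - 3644) = -5046*(-124) = 625704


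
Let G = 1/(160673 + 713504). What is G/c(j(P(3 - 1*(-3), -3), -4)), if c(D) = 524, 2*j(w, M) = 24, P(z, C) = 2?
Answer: 1/458068748 ≈ 2.1831e-9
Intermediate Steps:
j(w, M) = 12 (j(w, M) = (½)*24 = 12)
G = 1/874177 ≈ 1.1439e-6
G/c(j(P(3 - 1*(-3), -3), -4)) = (1/874177)/524 = (1/874177)*(1/524) = 1/458068748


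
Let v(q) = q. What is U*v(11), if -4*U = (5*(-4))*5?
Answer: 275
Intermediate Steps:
U = 25 (U = -5*(-4)*5/4 = -(-5)*5 = -¼*(-100) = 25)
U*v(11) = 25*11 = 275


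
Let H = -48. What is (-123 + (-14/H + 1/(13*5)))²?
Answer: 36634342801/2433600 ≈ 15054.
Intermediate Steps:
(-123 + (-14/H + 1/(13*5)))² = (-123 + (-14/(-48) + 1/(13*5)))² = (-123 + (-14*(-1/48) + (1/13)*(⅕)))² = (-123 + (7/24 + 1/65))² = (-123 + 479/1560)² = (-191401/1560)² = 36634342801/2433600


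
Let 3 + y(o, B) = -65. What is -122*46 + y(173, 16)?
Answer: -5680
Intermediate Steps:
y(o, B) = -68 (y(o, B) = -3 - 65 = -68)
-122*46 + y(173, 16) = -122*46 - 68 = -5612 - 68 = -5680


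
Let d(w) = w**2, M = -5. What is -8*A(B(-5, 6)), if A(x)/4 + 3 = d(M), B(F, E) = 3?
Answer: -704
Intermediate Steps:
A(x) = 88 (A(x) = -12 + 4*(-5)**2 = -12 + 4*25 = -12 + 100 = 88)
-8*A(B(-5, 6)) = -8*88 = -704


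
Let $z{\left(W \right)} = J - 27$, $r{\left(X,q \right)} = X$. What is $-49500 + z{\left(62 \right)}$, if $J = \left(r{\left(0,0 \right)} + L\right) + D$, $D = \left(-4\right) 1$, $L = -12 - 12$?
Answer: $-49555$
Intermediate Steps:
$L = -24$ ($L = -12 - 12 = -24$)
$D = -4$
$J = -28$ ($J = \left(0 - 24\right) - 4 = -24 - 4 = -28$)
$z{\left(W \right)} = -55$ ($z{\left(W \right)} = -28 - 27 = -55$)
$-49500 + z{\left(62 \right)} = -49500 - 55 = -49555$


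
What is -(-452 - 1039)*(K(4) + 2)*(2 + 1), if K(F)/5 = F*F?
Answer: 366786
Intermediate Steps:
K(F) = 5*F² (K(F) = 5*(F*F) = 5*F²)
-(-452 - 1039)*(K(4) + 2)*(2 + 1) = -(-452 - 1039)*(5*4² + 2)*(2 + 1) = -(-1491)*(5*16 + 2)*3 = -(-1491)*(80 + 2)*3 = -(-1491)*82*3 = -(-1491)*246 = -1*(-366786) = 366786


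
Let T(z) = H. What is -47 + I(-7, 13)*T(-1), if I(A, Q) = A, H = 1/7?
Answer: -48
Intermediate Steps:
H = ⅐ ≈ 0.14286
T(z) = ⅐
-47 + I(-7, 13)*T(-1) = -47 - 7*⅐ = -47 - 1 = -48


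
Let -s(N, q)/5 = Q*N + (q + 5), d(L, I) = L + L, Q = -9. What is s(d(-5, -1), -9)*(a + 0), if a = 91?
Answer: -39130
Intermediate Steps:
d(L, I) = 2*L
s(N, q) = -25 - 5*q + 45*N (s(N, q) = -5*(-9*N + (q + 5)) = -5*(-9*N + (5 + q)) = -5*(5 + q - 9*N) = -25 - 5*q + 45*N)
s(d(-5, -1), -9)*(a + 0) = (-25 - 5*(-9) + 45*(2*(-5)))*(91 + 0) = (-25 + 45 + 45*(-10))*91 = (-25 + 45 - 450)*91 = -430*91 = -39130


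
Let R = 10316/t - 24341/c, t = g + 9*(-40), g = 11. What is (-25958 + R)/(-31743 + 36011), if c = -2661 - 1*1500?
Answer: -37730351929/6197942652 ≈ -6.0876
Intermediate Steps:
t = -349 (t = 11 + 9*(-40) = 11 - 360 = -349)
c = -4161 (c = -2661 - 1500 = -4161)
R = -34429867/1452189 (R = 10316/(-349) - 24341/(-4161) = 10316*(-1/349) - 24341*(-1/4161) = -10316/349 + 24341/4161 = -34429867/1452189 ≈ -23.709)
(-25958 + R)/(-31743 + 36011) = (-25958 - 34429867/1452189)/(-31743 + 36011) = -37730351929/1452189/4268 = -37730351929/1452189*1/4268 = -37730351929/6197942652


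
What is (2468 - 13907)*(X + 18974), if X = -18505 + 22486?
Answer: -262582245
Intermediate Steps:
X = 3981
(2468 - 13907)*(X + 18974) = (2468 - 13907)*(3981 + 18974) = -11439*22955 = -262582245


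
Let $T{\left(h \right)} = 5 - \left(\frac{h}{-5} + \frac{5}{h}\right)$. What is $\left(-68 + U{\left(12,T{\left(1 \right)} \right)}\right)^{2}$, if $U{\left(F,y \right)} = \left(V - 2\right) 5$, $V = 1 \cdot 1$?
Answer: $5329$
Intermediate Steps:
$V = 1$
$T{\left(h \right)} = 5 - \frac{5}{h} + \frac{h}{5}$ ($T{\left(h \right)} = 5 - \left(h \left(- \frac{1}{5}\right) + \frac{5}{h}\right) = 5 - \left(- \frac{h}{5} + \frac{5}{h}\right) = 5 - \left(\frac{5}{h} - \frac{h}{5}\right) = 5 + \left(- \frac{5}{h} + \frac{h}{5}\right) = 5 - \frac{5}{h} + \frac{h}{5}$)
$U{\left(F,y \right)} = -5$ ($U{\left(F,y \right)} = \left(1 - 2\right) 5 = \left(-1\right) 5 = -5$)
$\left(-68 + U{\left(12,T{\left(1 \right)} \right)}\right)^{2} = \left(-68 - 5\right)^{2} = \left(-73\right)^{2} = 5329$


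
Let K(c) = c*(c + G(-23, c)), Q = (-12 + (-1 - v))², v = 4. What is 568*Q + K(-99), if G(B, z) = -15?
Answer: 175438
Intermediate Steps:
Q = 289 (Q = (-12 + (-1 - 1*4))² = (-12 + (-1 - 4))² = (-12 - 5)² = (-17)² = 289)
K(c) = c*(-15 + c) (K(c) = c*(c - 15) = c*(-15 + c))
568*Q + K(-99) = 568*289 - 99*(-15 - 99) = 164152 - 99*(-114) = 164152 + 11286 = 175438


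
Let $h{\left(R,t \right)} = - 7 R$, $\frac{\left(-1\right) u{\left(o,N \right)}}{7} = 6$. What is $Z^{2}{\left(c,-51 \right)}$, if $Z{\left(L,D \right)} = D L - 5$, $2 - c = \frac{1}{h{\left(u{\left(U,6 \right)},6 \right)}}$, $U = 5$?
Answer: $\frac{109599961}{9604} \approx 11412.0$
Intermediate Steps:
$u{\left(o,N \right)} = -42$ ($u{\left(o,N \right)} = \left(-7\right) 6 = -42$)
$c = \frac{587}{294}$ ($c = 2 - \frac{1}{\left(-7\right) \left(-42\right)} = 2 - \frac{1}{294} = \frac{587}{294} \approx 1.9966$)
$Z{\left(L,D \right)} = -5 + D L$
$Z^{2}{\left(c,-51 \right)} = \left(-5 - \frac{9979}{98}\right)^{2} = \left(- \frac{10469}{98}\right)^{2} = \frac{109599961}{9604}$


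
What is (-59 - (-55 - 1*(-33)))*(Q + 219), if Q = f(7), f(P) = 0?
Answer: -8103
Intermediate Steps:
Q = 0
(-59 - (-55 - 1*(-33)))*(Q + 219) = (-59 - (-55 - 1*(-33)))*(0 + 219) = (-59 - (-55 + 33))*219 = (-59 - 1*(-22))*219 = (-59 + 22)*219 = -37*219 = -8103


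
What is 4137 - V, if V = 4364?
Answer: -227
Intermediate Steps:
4137 - V = 4137 - 1*4364 = 4137 - 4364 = -227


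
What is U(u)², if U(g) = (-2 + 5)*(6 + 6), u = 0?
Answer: 1296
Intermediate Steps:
U(g) = 36 (U(g) = 3*12 = 36)
U(u)² = 36² = 1296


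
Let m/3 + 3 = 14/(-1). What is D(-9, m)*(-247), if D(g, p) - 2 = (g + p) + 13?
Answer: 11115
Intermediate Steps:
m = -51 (m = -9 + 3*(14/(-1)) = -9 + 3*(14*(-1)) = -9 + 3*(-14) = -9 - 42 = -51)
D(g, p) = 15 + g + p (D(g, p) = 2 + ((g + p) + 13) = 2 + (13 + g + p) = 15 + g + p)
D(-9, m)*(-247) = (15 - 9 - 51)*(-247) = -45*(-247) = 11115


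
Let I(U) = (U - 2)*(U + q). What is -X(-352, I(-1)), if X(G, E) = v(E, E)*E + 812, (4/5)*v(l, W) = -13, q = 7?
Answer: -2209/2 ≈ -1104.5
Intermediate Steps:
v(l, W) = -65/4 (v(l, W) = (5/4)*(-13) = -65/4)
I(U) = (-2 + U)*(7 + U) (I(U) = (U - 2)*(U + 7) = (-2 + U)*(7 + U))
X(G, E) = 812 - 65*E/4 (X(G, E) = -65*E/4 + 812 = 812 - 65*E/4)
-X(-352, I(-1)) = -(812 - 65*(-14 + (-1)² + 5*(-1))/4) = -(812 - 65*(-14 + 1 - 5)/4) = -(812 - 65/4*(-18)) = -(812 + 585/2) = -1*2209/2 = -2209/2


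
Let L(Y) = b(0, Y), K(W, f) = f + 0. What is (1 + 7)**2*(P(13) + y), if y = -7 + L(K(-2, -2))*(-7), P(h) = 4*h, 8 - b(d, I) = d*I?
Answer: -704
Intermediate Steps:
K(W, f) = f
b(d, I) = 8 - I*d (b(d, I) = 8 - d*I = 8 - I*d)
L(Y) = 8 (L(Y) = 8 - 1*Y*0 = 8 + 0 = 8)
y = -63 (y = -7 + 8*(-7) = -7 - 56 = -63)
(1 + 7)**2*(P(13) + y) = (1 + 7)**2*(4*13 - 63) = 8**2*(52 - 63) = 64*(-11) = -704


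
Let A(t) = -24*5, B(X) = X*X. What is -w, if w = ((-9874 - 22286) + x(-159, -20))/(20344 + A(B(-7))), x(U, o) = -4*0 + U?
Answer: 32319/20224 ≈ 1.5981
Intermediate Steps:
B(X) = X**2
A(t) = -120 (A(t) = -12*10 = -120)
x(U, o) = U (x(U, o) = 0 + U = U)
w = -32319/20224 (w = ((-9874 - 22286) - 159)/(20344 - 120) = (-32160 - 159)/20224 = -32319*1/20224 = -32319/20224 ≈ -1.5981)
-w = -1*(-32319/20224) = 32319/20224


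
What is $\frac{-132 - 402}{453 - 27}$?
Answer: $- \frac{89}{71} \approx -1.2535$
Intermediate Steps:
$\frac{-132 - 402}{453 - 27} = - \frac{534}{453 - 27} = - \frac{534}{426} = \left(-534\right) \frac{1}{426} = - \frac{89}{71}$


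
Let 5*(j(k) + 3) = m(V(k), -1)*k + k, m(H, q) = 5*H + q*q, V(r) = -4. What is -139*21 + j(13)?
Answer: -14844/5 ≈ -2968.8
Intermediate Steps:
m(H, q) = q**2 + 5*H (m(H, q) = 5*H + q**2 = q**2 + 5*H)
j(k) = -3 - 18*k/5 (j(k) = -3 + (((-1)**2 + 5*(-4))*k + k)/5 = -3 + ((1 - 20)*k + k)/5 = -3 + (-19*k + k)/5 = -3 + (-18*k)/5 = -3 - 18*k/5)
-139*21 + j(13) = -139*21 + (-3 - 18/5*13) = -2919 + (-3 - 234/5) = -2919 - 249/5 = -14844/5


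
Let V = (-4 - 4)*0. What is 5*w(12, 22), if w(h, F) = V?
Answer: 0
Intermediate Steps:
V = 0 (V = -8*0 = 0)
w(h, F) = 0
5*w(12, 22) = 5*0 = 0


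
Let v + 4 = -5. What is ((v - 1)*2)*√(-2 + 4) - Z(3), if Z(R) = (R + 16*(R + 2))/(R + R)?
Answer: -83/6 - 20*√2 ≈ -42.118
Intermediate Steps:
v = -9 (v = -4 - 5 = -9)
Z(R) = (32 + 17*R)/(2*R) (Z(R) = (R + 16*(2 + R))/((2*R)) = (R + (32 + 16*R))*(1/(2*R)) = (32 + 17*R)*(1/(2*R)) = (32 + 17*R)/(2*R))
((v - 1)*2)*√(-2 + 4) - Z(3) = ((-9 - 1)*2)*√(-2 + 4) - (17/2 + 16/3) = (-10*2)*√2 - (17/2 + 16*(⅓)) = -20*√2 - (17/2 + 16/3) = -20*√2 - 1*83/6 = -20*√2 - 83/6 = -83/6 - 20*√2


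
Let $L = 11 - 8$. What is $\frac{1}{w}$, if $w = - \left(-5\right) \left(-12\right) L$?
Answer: $- \frac{1}{180} \approx -0.0055556$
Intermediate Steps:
$L = 3$
$w = -180$ ($w = - \left(-5\right) \left(-12\right) 3 = - 60 \cdot 3 = \left(-1\right) 180 = -180$)
$\frac{1}{w} = \frac{1}{-180} = - \frac{1}{180}$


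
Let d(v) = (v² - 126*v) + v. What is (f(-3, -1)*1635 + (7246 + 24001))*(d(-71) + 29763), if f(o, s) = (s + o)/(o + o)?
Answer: 1412447823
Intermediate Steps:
d(v) = v² - 125*v
f(o, s) = (o + s)/(2*o) (f(o, s) = (o + s)/((2*o)) = (o + s)*(1/(2*o)) = (o + s)/(2*o))
(f(-3, -1)*1635 + (7246 + 24001))*(d(-71) + 29763) = (((½)*(-3 - 1)/(-3))*1635 + (7246 + 24001))*(-71*(-125 - 71) + 29763) = (((½)*(-⅓)*(-4))*1635 + 31247)*(-71*(-196) + 29763) = ((⅔)*1635 + 31247)*(13916 + 29763) = (1090 + 31247)*43679 = 32337*43679 = 1412447823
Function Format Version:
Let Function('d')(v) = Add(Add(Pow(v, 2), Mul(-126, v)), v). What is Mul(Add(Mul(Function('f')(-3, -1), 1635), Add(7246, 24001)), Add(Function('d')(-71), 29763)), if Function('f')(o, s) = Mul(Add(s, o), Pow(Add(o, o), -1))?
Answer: 1412447823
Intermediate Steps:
Function('d')(v) = Add(Pow(v, 2), Mul(-125, v))
Function('f')(o, s) = Mul(Rational(1, 2), Pow(o, -1), Add(o, s)) (Function('f')(o, s) = Mul(Add(o, s), Pow(Mul(2, o), -1)) = Mul(Add(o, s), Mul(Rational(1, 2), Pow(o, -1))) = Mul(Rational(1, 2), Pow(o, -1), Add(o, s)))
Mul(Add(Mul(Function('f')(-3, -1), 1635), Add(7246, 24001)), Add(Function('d')(-71), 29763)) = Mul(Add(Mul(Mul(Rational(1, 2), Pow(-3, -1), Add(-3, -1)), 1635), Add(7246, 24001)), Add(Mul(-71, Add(-125, -71)), 29763)) = Mul(Add(Mul(Mul(Rational(1, 2), Rational(-1, 3), -4), 1635), 31247), Add(Mul(-71, -196), 29763)) = Mul(Add(Mul(Rational(2, 3), 1635), 31247), Add(13916, 29763)) = Mul(Add(1090, 31247), 43679) = Mul(32337, 43679) = 1412447823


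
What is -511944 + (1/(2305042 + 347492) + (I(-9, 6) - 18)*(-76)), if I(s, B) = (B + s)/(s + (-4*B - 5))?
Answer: -1354336114787/2652534 ≈ -5.1058e+5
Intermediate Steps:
I(s, B) = (B + s)/(-5 + s - 4*B) (I(s, B) = (B + s)/(s + (-5 - 4*B)) = (B + s)/(-5 + s - 4*B))
-511944 + (1/(2305042 + 347492) + (I(-9, 6) - 18)*(-76)) = -511944 + (1/(2305042 + 347492) + ((6 - 9)/(-5 - 9 - 4*6) - 18)*(-76)) = -511944 + (1/2652534 + (-3/(-5 - 9 - 24) - 18)*(-76)) = -511944 + (1/2652534 + (-3/(-38) - 18)*(-76)) = -511944 + (1/2652534 + (-1/38*(-3) - 18)*(-76)) = -511944 + (1/2652534 + (3/38 - 18)*(-76)) = -511944 + (1/2652534 - 681/38*(-76)) = -511944 + (1/2652534 + 1362) = -511944 + 3612751309/2652534 = -1354336114787/2652534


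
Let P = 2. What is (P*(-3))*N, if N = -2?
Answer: 12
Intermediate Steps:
(P*(-3))*N = (2*(-3))*(-2) = -6*(-2) = 12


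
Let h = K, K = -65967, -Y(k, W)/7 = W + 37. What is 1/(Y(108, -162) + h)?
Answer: -1/65092 ≈ -1.5363e-5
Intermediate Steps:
Y(k, W) = -259 - 7*W (Y(k, W) = -7*(W + 37) = -7*(37 + W) = -259 - 7*W)
h = -65967
1/(Y(108, -162) + h) = 1/((-259 - 7*(-162)) - 65967) = 1/((-259 + 1134) - 65967) = 1/(875 - 65967) = 1/(-65092) = -1/65092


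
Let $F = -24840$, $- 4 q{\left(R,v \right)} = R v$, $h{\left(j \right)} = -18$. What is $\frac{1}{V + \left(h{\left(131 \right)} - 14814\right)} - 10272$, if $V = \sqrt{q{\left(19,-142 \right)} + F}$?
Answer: $- \frac{4519934559552}{440024779} - \frac{i \sqrt{96662}}{440024779} \approx -10272.0 - 7.0656 \cdot 10^{-7} i$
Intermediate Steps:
$q{\left(R,v \right)} = - \frac{R v}{4}$
$V = \frac{i \sqrt{96662}}{2}$ ($V = \sqrt{\left(- \frac{1}{4}\right) 19 \left(-142\right) - 24840} = \sqrt{\frac{1349}{2} - 24840} = \sqrt{- \frac{48331}{2}} = \frac{i \sqrt{96662}}{2} \approx 155.45 i$)
$\frac{1}{V + \left(h{\left(131 \right)} - 14814\right)} - 10272 = \frac{1}{\frac{i \sqrt{96662}}{2} - 14832} - 10272 = \frac{1}{-14832 + \frac{i \sqrt{96662}}{2}} - 10272 = -10272 + \frac{1}{-14832 + \frac{i \sqrt{96662}}{2}}$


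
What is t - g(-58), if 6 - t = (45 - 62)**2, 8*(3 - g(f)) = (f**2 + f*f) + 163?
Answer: 4603/8 ≈ 575.38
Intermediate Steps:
g(f) = -139/8 - f**2/4 (g(f) = 3 - ((f**2 + f*f) + 163)/8 = 3 - ((f**2 + f**2) + 163)/8 = 3 - (2*f**2 + 163)/8 = 3 - (163 + 2*f**2)/8 = 3 + (-163/8 - f**2/4) = -139/8 - f**2/4)
t = -283 (t = 6 - (45 - 62)**2 = 6 - 1*(-17)**2 = 6 - 1*289 = 6 - 289 = -283)
t - g(-58) = -283 - (-139/8 - 1/4*(-58)**2) = -283 - (-139/8 - 1/4*3364) = -283 - (-139/8 - 841) = -283 - 1*(-6867/8) = -283 + 6867/8 = 4603/8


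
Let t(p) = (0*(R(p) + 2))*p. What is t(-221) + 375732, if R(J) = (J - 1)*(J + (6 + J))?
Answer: 375732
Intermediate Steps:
R(J) = (-1 + J)*(6 + 2*J)
t(p) = 0 (t(p) = (0*((-6 + 2*p**2 + 4*p) + 2))*p = (0*(-4 + 2*p**2 + 4*p))*p = 0*p = 0)
t(-221) + 375732 = 0 + 375732 = 375732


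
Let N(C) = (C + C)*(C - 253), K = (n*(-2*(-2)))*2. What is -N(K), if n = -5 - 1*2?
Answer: -34608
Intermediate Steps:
n = -7 (n = -5 - 2 = -7)
K = -56 (K = -(-14)*(-2)*2 = -7*4*2 = -28*2 = -56)
N(C) = 2*C*(-253 + C) (N(C) = (2*C)*(-253 + C) = 2*C*(-253 + C))
-N(K) = -2*(-56)*(-253 - 56) = -2*(-56)*(-309) = -1*34608 = -34608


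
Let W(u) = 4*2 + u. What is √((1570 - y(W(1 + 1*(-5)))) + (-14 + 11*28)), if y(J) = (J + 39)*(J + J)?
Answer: 4*√95 ≈ 38.987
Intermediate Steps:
W(u) = 8 + u
y(J) = 2*J*(39 + J) (y(J) = (39 + J)*(2*J) = 2*J*(39 + J))
√((1570 - y(W(1 + 1*(-5)))) + (-14 + 11*28)) = √((1570 - 2*(8 + (1 + 1*(-5)))*(39 + (8 + (1 + 1*(-5))))) + (-14 + 11*28)) = √((1570 - 2*(8 + (1 - 5))*(39 + (8 + (1 - 5)))) + (-14 + 308)) = √((1570 - 2*(8 - 4)*(39 + (8 - 4))) + 294) = √((1570 - 2*4*(39 + 4)) + 294) = √((1570 - 2*4*43) + 294) = √((1570 - 1*344) + 294) = √((1570 - 344) + 294) = √(1226 + 294) = √1520 = 4*√95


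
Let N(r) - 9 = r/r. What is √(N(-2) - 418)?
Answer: 2*I*√102 ≈ 20.199*I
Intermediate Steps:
N(r) = 10 (N(r) = 9 + r/r = 9 + 1 = 10)
√(N(-2) - 418) = √(10 - 418) = √(-408) = 2*I*√102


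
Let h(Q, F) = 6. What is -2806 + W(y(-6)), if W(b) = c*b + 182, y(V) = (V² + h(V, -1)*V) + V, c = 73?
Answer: -3062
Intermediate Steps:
y(V) = V² + 7*V (y(V) = (V² + 6*V) + V = V² + 7*V)
W(b) = 182 + 73*b (W(b) = 73*b + 182 = 182 + 73*b)
-2806 + W(y(-6)) = -2806 + (182 + 73*(-6*(7 - 6))) = -2806 + (182 + 73*(-6*1)) = -2806 + (182 + 73*(-6)) = -2806 + (182 - 438) = -2806 - 256 = -3062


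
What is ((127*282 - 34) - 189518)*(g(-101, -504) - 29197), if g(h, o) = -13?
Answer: 4490686980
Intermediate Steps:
((127*282 - 34) - 189518)*(g(-101, -504) - 29197) = ((127*282 - 34) - 189518)*(-13 - 29197) = ((35814 - 34) - 189518)*(-29210) = (35780 - 189518)*(-29210) = -153738*(-29210) = 4490686980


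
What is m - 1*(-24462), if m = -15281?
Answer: 9181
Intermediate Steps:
m - 1*(-24462) = -15281 - 1*(-24462) = -15281 + 24462 = 9181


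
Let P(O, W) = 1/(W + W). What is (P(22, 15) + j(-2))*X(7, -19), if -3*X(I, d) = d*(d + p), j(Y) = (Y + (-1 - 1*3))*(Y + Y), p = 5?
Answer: -95893/45 ≈ -2131.0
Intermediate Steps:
j(Y) = 2*Y*(-4 + Y) (j(Y) = (Y + (-1 - 3))*(2*Y) = (Y - 4)*(2*Y) = (-4 + Y)*(2*Y) = 2*Y*(-4 + Y))
X(I, d) = -d*(5 + d)/3 (X(I, d) = -d*(d + 5)/3 = -d*(5 + d)/3)
P(O, W) = 1/(2*W)
(P(22, 15) + j(-2))*X(7, -19) = ((½)/15 + 2*(-2)*(-4 - 2))*(-⅓*(-19)*(5 - 19)) = ((½)*(1/15) + 2*(-2)*(-6))*(-⅓*(-19)*(-14)) = (1/30 + 24)*(-266/3) = (721/30)*(-266/3) = -95893/45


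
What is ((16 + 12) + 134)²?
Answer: 26244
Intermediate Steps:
((16 + 12) + 134)² = (28 + 134)² = 162² = 26244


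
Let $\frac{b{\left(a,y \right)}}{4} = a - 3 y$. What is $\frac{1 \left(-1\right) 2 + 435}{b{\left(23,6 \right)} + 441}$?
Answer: $\frac{433}{461} \approx 0.93926$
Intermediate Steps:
$b{\left(a,y \right)} = - 12 y + 4 a$ ($b{\left(a,y \right)} = 4 \left(a - 3 y\right) = - 12 y + 4 a$)
$\frac{1 \left(-1\right) 2 + 435}{b{\left(23,6 \right)} + 441} = \frac{1 \left(-1\right) 2 + 435}{\left(\left(-12\right) 6 + 4 \cdot 23\right) + 441} = \frac{\left(-1\right) 2 + 435}{\left(-72 + 92\right) + 441} = \frac{-2 + 435}{20 + 441} = \frac{433}{461}$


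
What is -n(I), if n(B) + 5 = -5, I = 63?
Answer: 10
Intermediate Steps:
n(B) = -10 (n(B) = -5 - 5 = -10)
-n(I) = -1*(-10) = 10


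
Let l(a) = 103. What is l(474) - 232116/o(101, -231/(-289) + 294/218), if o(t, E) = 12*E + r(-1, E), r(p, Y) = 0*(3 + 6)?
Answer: -602354657/67662 ≈ -8902.4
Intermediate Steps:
r(p, Y) = 0 (r(p, Y) = 0*9 = 0)
o(t, E) = 12*E (o(t, E) = 12*E + 0 = 12*E)
l(474) - 232116/o(101, -231/(-289) + 294/218) = 103 - 232116*1/(12*(-231/(-289) + 294/218)) = 103 - 232116*1/(12*(-231*(-1/289) + 294*(1/218))) = 103 - 232116*1/(12*(231/289 + 147/109)) = 103 - 232116/(12*(67662/31501)) = 103 - 232116/811944/31501 = 103 - 232116*31501/811944 = 103 - 609323843/67662 = -602354657/67662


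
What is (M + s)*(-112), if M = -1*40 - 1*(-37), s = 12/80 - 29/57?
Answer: 107212/285 ≈ 376.18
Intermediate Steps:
s = -409/1140 (s = 12*(1/80) - 29*1/57 = 3/20 - 29/57 = -409/1140 ≈ -0.35877)
M = -3 (M = -40 + 37 = -3)
(M + s)*(-112) = (-3 - 409/1140)*(-112) = -3829/1140*(-112) = 107212/285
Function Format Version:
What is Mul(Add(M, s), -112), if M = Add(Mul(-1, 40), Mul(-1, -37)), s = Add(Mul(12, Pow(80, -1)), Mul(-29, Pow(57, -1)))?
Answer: Rational(107212, 285) ≈ 376.18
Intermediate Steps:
s = Rational(-409, 1140) (s = Add(Mul(12, Rational(1, 80)), Mul(-29, Rational(1, 57))) = Add(Rational(3, 20), Rational(-29, 57)) = Rational(-409, 1140) ≈ -0.35877)
M = -3 (M = Add(-40, 37) = -3)
Mul(Add(M, s), -112) = Mul(Add(-3, Rational(-409, 1140)), -112) = Mul(Rational(-3829, 1140), -112) = Rational(107212, 285)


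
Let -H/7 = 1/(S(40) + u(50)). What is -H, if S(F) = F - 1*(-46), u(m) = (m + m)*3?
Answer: 7/386 ≈ 0.018135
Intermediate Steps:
u(m) = 6*m (u(m) = (2*m)*3 = 6*m)
S(F) = 46 + F (S(F) = F + 46 = 46 + F)
H = -7/386 (H = -7/((46 + 40) + 6*50) = -7/(86 + 300) = -7/386 ≈ -0.018135)
-H = -1*(-7/386) = 7/386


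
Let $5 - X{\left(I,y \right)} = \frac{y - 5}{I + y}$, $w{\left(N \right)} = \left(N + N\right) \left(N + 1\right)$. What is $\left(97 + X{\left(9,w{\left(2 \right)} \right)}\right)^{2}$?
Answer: $\frac{93025}{9} \approx 10336.0$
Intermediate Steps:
$w{\left(N \right)} = 2 N \left(1 + N\right)$
$X{\left(I,y \right)} = 5 - \frac{-5 + y}{I + y}$ ($X{\left(I,y \right)} = 5 - \frac{y - 5}{I + y} = 5 - \frac{-5 + y}{I + y}$)
$\left(97 + X{\left(9,w{\left(2 \right)} \right)}\right)^{2} = \left(97 + \frac{5 + 4 \cdot 2 \cdot 2 \left(1 + 2\right) + 5 \cdot 9}{9 + 2 \cdot 2 \left(1 + 2\right)}\right)^{2} = \left(97 + \frac{5 + 4 \cdot 2 \cdot 2 \cdot 3 + 45}{9 + 2 \cdot 2 \cdot 3}\right)^{2} = \left(97 + \frac{5 + 4 \cdot 12 + 45}{9 + 12}\right)^{2} = \left(97 + \frac{5 + 48 + 45}{21}\right)^{2} = \left(97 + \frac{1}{21} \cdot 98\right)^{2} = \left(97 + \frac{14}{3}\right)^{2} = \left(\frac{305}{3}\right)^{2} = \frac{93025}{9}$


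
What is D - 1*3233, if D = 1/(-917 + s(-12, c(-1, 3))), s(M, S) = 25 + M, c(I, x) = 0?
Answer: -2922633/904 ≈ -3233.0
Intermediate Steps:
D = -1/904 (D = 1/(-917 + (25 - 12)) = 1/(-917 + 13) = 1/(-904) = -1/904 ≈ -0.0011062)
D - 1*3233 = -1/904 - 1*3233 = -1/904 - 3233 = -2922633/904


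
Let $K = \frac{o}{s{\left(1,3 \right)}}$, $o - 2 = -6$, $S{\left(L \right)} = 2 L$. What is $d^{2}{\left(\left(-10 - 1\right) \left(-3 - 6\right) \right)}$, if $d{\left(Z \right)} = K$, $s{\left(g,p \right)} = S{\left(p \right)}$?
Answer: $\frac{4}{9} \approx 0.44444$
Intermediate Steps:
$s{\left(g,p \right)} = 2 p$
$o = -4$ ($o = 2 - 6 = -4$)
$K = - \frac{2}{3}$ ($K = - \frac{4}{2 \cdot 3} = - \frac{4}{6} = \left(-4\right) \frac{1}{6} = - \frac{2}{3} \approx -0.66667$)
$d{\left(Z \right)} = - \frac{2}{3}$
$d^{2}{\left(\left(-10 - 1\right) \left(-3 - 6\right) \right)} = \left(- \frac{2}{3}\right)^{2} = \frac{4}{9}$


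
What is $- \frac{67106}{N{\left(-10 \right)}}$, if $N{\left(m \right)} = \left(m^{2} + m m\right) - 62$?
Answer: $- \frac{33553}{69} \approx -486.28$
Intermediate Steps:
$N{\left(m \right)} = -62 + 2 m^{2}$ ($N{\left(m \right)} = \left(m^{2} + m^{2}\right) - 62 = 2 m^{2} - 62 = -62 + 2 m^{2}$)
$- \frac{67106}{N{\left(-10 \right)}} = - \frac{67106}{-62 + 2 \left(-10\right)^{2}} = - \frac{67106}{-62 + 2 \cdot 100} = - \frac{67106}{-62 + 200} = - \frac{67106}{138} = \left(-67106\right) \frac{1}{138} = - \frac{33553}{69}$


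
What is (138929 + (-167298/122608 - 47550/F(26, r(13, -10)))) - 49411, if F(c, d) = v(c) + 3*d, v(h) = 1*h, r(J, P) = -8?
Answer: 4030225223/61304 ≈ 65742.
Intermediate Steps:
v(h) = h
F(c, d) = c + 3*d
(138929 + (-167298/122608 - 47550/F(26, r(13, -10)))) - 49411 = (138929 + (-167298/122608 - 47550/(26 + 3*(-8)))) - 49411 = (138929 + (-167298*1/122608 - 47550/(26 - 24))) - 49411 = (138929 + (-83649/61304 - 47550/2)) - 49411 = (138929 + (-83649/61304 - 47550*1/2)) - 49411 = (138929 + (-83649/61304 - 23775)) - 49411 = (138929 - 1457586249/61304) - 49411 = 7059317167/61304 - 49411 = 4030225223/61304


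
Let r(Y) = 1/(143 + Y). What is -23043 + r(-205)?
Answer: -1428667/62 ≈ -23043.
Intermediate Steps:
-23043 + r(-205) = -23043 + 1/(143 - 205) = -23043 + 1/(-62) = -23043 - 1/62 = -1428667/62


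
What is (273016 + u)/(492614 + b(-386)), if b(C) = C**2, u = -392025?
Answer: -119009/641610 ≈ -0.18548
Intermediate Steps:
(273016 + u)/(492614 + b(-386)) = (273016 - 392025)/(492614 + (-386)**2) = -119009/(492614 + 148996) = -119009/641610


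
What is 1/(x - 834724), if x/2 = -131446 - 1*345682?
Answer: -1/1788980 ≈ -5.5898e-7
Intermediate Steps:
x = -954256 (x = 2*(-131446 - 1*345682) = 2*(-131446 - 345682) = 2*(-477128) = -954256)
1/(x - 834724) = 1/(-954256 - 834724) = 1/(-1788980) = -1/1788980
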